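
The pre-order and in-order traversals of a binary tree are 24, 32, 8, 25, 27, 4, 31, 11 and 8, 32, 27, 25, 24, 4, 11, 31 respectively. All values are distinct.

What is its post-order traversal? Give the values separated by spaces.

8 27 25 32 11 31 4 24

The first element of pre-order is the root; it splits in-order into left and right subtrees.
Root 24: left subtree has 4 nodes {8, 32, 27, 25}, right has 3 {4, 11, 31}.
  Root 32: left subtree has 1 node {8}, right has 2 {27, 25}.
    Root 25: left subtree has 1 node {27}, right has 0 { }.
  Root 4: left subtree has 0 nodes { }, right has 2 {11, 31}.
    Root 31: left subtree has 1 node {11}, right has 0 { }.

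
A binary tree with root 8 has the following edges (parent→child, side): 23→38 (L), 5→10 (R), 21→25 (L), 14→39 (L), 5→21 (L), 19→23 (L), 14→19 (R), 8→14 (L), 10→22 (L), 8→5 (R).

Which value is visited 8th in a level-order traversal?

Level-order visits nodes level by level from the root, left to right within each level.
Level 0: 8
Level 1: 14, 5
Level 2: 39, 19, 21, 10
Level 3: 23, 25, 22
Level 4: 38
Full level-order sequence: 8, 14, 5, 39, 19, 21, 10, 23, 25, 22, 38.

23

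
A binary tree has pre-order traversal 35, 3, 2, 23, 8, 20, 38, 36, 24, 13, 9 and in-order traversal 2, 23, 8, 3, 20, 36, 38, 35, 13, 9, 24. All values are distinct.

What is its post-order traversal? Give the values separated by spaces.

The first element of pre-order is the root; it splits in-order into left and right subtrees.
Root 35: left subtree has 7 nodes {2, 23, 8, 3, 20, 36, 38}, right has 3 {13, 9, 24}.
  Root 3: left subtree has 3 nodes {2, 23, 8}, right has 3 {20, 36, 38}.
    Root 2: left subtree has 0 nodes { }, right has 2 {23, 8}.
      Root 23: left subtree has 0 nodes { }, right has 1 {8}.
    Root 20: left subtree has 0 nodes { }, right has 2 {36, 38}.
      Root 38: left subtree has 1 node {36}, right has 0 { }.
  Root 24: left subtree has 2 nodes {13, 9}, right has 0 { }.
    Root 13: left subtree has 0 nodes { }, right has 1 {9}.

8 23 2 36 38 20 3 9 13 24 35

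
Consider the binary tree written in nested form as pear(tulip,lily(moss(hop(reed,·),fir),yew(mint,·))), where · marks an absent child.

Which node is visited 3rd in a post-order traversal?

Post-order visits the left subtree, then the right subtree, then the node.
At pear: go left to tulip.
  tulip is a leaf — visit tulip.
At pear: go right to lily.
  At lily: go left to moss.
    At moss: go left to hop.
      At hop: go left to reed.
        reed is a leaf — visit reed.
      At hop: no right child.
      Visit hop.
    At moss: go right to fir.
      fir is a leaf — visit fir.
    Visit moss.
  At lily: go right to yew.
    At yew: go left to mint.
      mint is a leaf — visit mint.
    At yew: no right child.
    Visit yew.
  Visit lily.
Visit pear.
Full post-order sequence: tulip, reed, hop, fir, moss, mint, yew, lily, pear.

hop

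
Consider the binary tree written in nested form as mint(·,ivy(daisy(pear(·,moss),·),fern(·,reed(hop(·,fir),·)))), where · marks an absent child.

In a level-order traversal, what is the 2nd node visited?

ivy

Level-order visits nodes level by level from the root, left to right within each level.
Level 0: mint
Level 1: ivy
Level 2: daisy, fern
Level 3: pear, reed
Level 4: moss, hop
Level 5: fir
Full level-order sequence: mint, ivy, daisy, fern, pear, reed, moss, hop, fir.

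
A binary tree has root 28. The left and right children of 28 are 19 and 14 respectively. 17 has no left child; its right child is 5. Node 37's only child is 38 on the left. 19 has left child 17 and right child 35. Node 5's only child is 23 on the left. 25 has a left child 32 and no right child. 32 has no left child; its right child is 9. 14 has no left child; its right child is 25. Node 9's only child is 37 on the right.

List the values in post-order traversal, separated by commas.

Post-order visits the left subtree, then the right subtree, then the node.
At 28: go left to 19.
  At 19: go left to 17.
    At 17: no left child.
    At 17: go right to 5.
      At 5: go left to 23.
        23 is a leaf — visit 23.
      At 5: no right child.
      Visit 5.
    Visit 17.
  At 19: go right to 35.
    35 is a leaf — visit 35.
  Visit 19.
At 28: go right to 14.
  At 14: no left child.
  At 14: go right to 25.
    At 25: go left to 32.
      At 32: no left child.
      At 32: go right to 9.
        At 9: no left child.
        At 9: go right to 37.
          At 37: go left to 38.
            38 is a leaf — visit 38.
          At 37: no right child.
          Visit 37.
        Visit 9.
      Visit 32.
    At 25: no right child.
    Visit 25.
  Visit 14.
Visit 28.

23, 5, 17, 35, 19, 38, 37, 9, 32, 25, 14, 28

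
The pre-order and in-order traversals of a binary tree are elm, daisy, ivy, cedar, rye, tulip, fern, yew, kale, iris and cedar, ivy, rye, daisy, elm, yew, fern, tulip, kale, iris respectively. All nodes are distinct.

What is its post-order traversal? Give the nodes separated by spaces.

The first element of pre-order is the root; it splits in-order into left and right subtrees.
Root elm: left subtree has 4 nodes {cedar, ivy, rye, daisy}, right has 5 {yew, fern, tulip, kale, iris}.
  Root daisy: left subtree has 3 nodes {cedar, ivy, rye}, right has 0 { }.
    Root ivy: left subtree has 1 node {cedar}, right has 1 {rye}.
  Root tulip: left subtree has 2 nodes {yew, fern}, right has 2 {kale, iris}.
    Root fern: left subtree has 1 node {yew}, right has 0 { }.
    Root kale: left subtree has 0 nodes { }, right has 1 {iris}.

cedar rye ivy daisy yew fern iris kale tulip elm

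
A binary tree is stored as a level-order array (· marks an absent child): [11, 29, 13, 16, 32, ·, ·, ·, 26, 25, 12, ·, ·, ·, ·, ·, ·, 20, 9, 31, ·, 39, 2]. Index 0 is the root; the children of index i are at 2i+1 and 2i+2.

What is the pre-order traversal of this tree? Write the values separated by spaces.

Pre-order visits the node, then its left subtree, then its right subtree.
Visit 11.
At 11: go left to 29.
  Visit 29.
  At 29: go left to 16.
    Visit 16.
    At 16: no left child.
    At 16: go right to 26.
      Visit 26.
      At 26: go left to 20.
        20 is a leaf — visit 20.
      At 26: go right to 9.
        9 is a leaf — visit 9.
  At 29: go right to 32.
    Visit 32.
    At 32: go left to 25.
      Visit 25.
      At 25: go left to 31.
        31 is a leaf — visit 31.
      At 25: no right child.
    At 32: go right to 12.
      Visit 12.
      At 12: go left to 39.
        39 is a leaf — visit 39.
      At 12: go right to 2.
        2 is a leaf — visit 2.
At 11: go right to 13.
  13 is a leaf — visit 13.

11 29 16 26 20 9 32 25 31 12 39 2 13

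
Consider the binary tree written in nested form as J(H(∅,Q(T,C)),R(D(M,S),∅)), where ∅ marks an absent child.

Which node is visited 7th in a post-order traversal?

Post-order visits the left subtree, then the right subtree, then the node.
At J: go left to H.
  At H: no left child.
  At H: go right to Q.
    At Q: go left to T.
      T is a leaf — visit T.
    At Q: go right to C.
      C is a leaf — visit C.
    Visit Q.
  Visit H.
At J: go right to R.
  At R: go left to D.
    At D: go left to M.
      M is a leaf — visit M.
    At D: go right to S.
      S is a leaf — visit S.
    Visit D.
  At R: no right child.
  Visit R.
Visit J.
Full post-order sequence: T, C, Q, H, M, S, D, R, J.

D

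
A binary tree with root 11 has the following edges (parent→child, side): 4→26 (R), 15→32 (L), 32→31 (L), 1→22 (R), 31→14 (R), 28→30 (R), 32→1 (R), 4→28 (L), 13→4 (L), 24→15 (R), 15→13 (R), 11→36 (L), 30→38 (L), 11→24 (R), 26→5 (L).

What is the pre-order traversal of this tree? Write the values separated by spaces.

11 36 24 15 32 31 14 1 22 13 4 28 30 38 26 5

Pre-order visits the node, then its left subtree, then its right subtree.
Visit 11.
At 11: go left to 36.
  36 is a leaf — visit 36.
At 11: go right to 24.
  Visit 24.
  At 24: no left child.
  At 24: go right to 15.
    Visit 15.
    At 15: go left to 32.
      Visit 32.
      At 32: go left to 31.
        Visit 31.
        At 31: no left child.
        At 31: go right to 14.
          14 is a leaf — visit 14.
      At 32: go right to 1.
        Visit 1.
        At 1: no left child.
        At 1: go right to 22.
          22 is a leaf — visit 22.
    At 15: go right to 13.
      Visit 13.
      At 13: go left to 4.
        Visit 4.
        At 4: go left to 28.
          Visit 28.
          At 28: no left child.
          At 28: go right to 30.
            Visit 30.
            At 30: go left to 38.
              38 is a leaf — visit 38.
            At 30: no right child.
        At 4: go right to 26.
          Visit 26.
          At 26: go left to 5.
            5 is a leaf — visit 5.
          At 26: no right child.
      At 13: no right child.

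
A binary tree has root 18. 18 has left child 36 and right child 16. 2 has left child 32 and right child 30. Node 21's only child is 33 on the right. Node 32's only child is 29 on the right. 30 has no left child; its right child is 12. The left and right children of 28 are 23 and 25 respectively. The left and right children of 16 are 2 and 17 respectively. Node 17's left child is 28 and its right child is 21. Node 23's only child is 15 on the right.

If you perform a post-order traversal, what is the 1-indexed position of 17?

Post-order visits the left subtree, then the right subtree, then the node.
At 18: go left to 36.
  36 is a leaf — visit 36.
At 18: go right to 16.
  At 16: go left to 2.
    At 2: go left to 32.
      At 32: no left child.
      At 32: go right to 29.
        29 is a leaf — visit 29.
      Visit 32.
    At 2: go right to 30.
      At 30: no left child.
      At 30: go right to 12.
        12 is a leaf — visit 12.
      Visit 30.
    Visit 2.
  At 16: go right to 17.
    At 17: go left to 28.
      At 28: go left to 23.
        At 23: no left child.
        At 23: go right to 15.
          15 is a leaf — visit 15.
        Visit 23.
      At 28: go right to 25.
        25 is a leaf — visit 25.
      Visit 28.
    At 17: go right to 21.
      At 21: no left child.
      At 21: go right to 33.
        33 is a leaf — visit 33.
      Visit 21.
    Visit 17.
  Visit 16.
Visit 18.
Full post-order sequence: 36, 29, 32, 12, 30, 2, 15, 23, 25, 28, 33, 21, 17, 16, 18.

13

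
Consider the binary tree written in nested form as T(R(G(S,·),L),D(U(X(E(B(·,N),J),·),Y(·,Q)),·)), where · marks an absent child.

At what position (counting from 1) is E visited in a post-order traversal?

Post-order visits the left subtree, then the right subtree, then the node.
At T: go left to R.
  At R: go left to G.
    At G: go left to S.
      S is a leaf — visit S.
    At G: no right child.
    Visit G.
  At R: go right to L.
    L is a leaf — visit L.
  Visit R.
At T: go right to D.
  At D: go left to U.
    At U: go left to X.
      At X: go left to E.
        At E: go left to B.
          At B: no left child.
          At B: go right to N.
            N is a leaf — visit N.
          Visit B.
        At E: go right to J.
          J is a leaf — visit J.
        Visit E.
      At X: no right child.
      Visit X.
    At U: go right to Y.
      At Y: no left child.
      At Y: go right to Q.
        Q is a leaf — visit Q.
      Visit Y.
    Visit U.
  At D: no right child.
  Visit D.
Visit T.
Full post-order sequence: S, G, L, R, N, B, J, E, X, Q, Y, U, D, T.

8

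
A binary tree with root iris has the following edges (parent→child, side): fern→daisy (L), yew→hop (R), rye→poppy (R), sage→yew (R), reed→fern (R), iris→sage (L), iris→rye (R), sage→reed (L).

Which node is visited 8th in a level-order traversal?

hop

Level-order visits nodes level by level from the root, left to right within each level.
Level 0: iris
Level 1: sage, rye
Level 2: reed, yew, poppy
Level 3: fern, hop
Level 4: daisy
Full level-order sequence: iris, sage, rye, reed, yew, poppy, fern, hop, daisy.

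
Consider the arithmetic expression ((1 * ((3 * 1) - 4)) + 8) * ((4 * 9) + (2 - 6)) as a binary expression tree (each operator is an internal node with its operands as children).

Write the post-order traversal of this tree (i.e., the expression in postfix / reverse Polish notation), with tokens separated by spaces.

Post-order on an expression tree gives postfix notation: for each operator, emit left operand, right operand, then the operator.

1 3 1 * 4 - * 8 + 4 9 * 2 6 - + *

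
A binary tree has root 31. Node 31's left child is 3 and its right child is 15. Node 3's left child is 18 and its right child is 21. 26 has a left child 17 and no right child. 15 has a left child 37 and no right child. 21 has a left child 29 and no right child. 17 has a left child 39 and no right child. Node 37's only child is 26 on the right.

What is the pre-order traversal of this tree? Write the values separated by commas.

Pre-order visits the node, then its left subtree, then its right subtree.
Visit 31.
At 31: go left to 3.
  Visit 3.
  At 3: go left to 18.
    18 is a leaf — visit 18.
  At 3: go right to 21.
    Visit 21.
    At 21: go left to 29.
      29 is a leaf — visit 29.
    At 21: no right child.
At 31: go right to 15.
  Visit 15.
  At 15: go left to 37.
    Visit 37.
    At 37: no left child.
    At 37: go right to 26.
      Visit 26.
      At 26: go left to 17.
        Visit 17.
        At 17: go left to 39.
          39 is a leaf — visit 39.
        At 17: no right child.
      At 26: no right child.
  At 15: no right child.

31, 3, 18, 21, 29, 15, 37, 26, 17, 39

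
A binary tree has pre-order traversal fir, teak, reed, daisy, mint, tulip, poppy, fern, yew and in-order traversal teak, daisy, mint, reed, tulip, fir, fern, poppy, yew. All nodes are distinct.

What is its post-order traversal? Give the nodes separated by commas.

The first element of pre-order is the root; it splits in-order into left and right subtrees.
Root fir: left subtree has 5 nodes {teak, daisy, mint, reed, tulip}, right has 3 {fern, poppy, yew}.
  Root teak: left subtree has 0 nodes { }, right has 4 {daisy, mint, reed, tulip}.
    Root reed: left subtree has 2 nodes {daisy, mint}, right has 1 {tulip}.
      Root daisy: left subtree has 0 nodes { }, right has 1 {mint}.
  Root poppy: left subtree has 1 node {fern}, right has 1 {yew}.

mint, daisy, tulip, reed, teak, fern, yew, poppy, fir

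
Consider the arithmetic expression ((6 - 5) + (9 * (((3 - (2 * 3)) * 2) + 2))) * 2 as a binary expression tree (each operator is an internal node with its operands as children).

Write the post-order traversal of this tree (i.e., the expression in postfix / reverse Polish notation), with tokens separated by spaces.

6 5 - 9 3 2 3 * - 2 * 2 + * + 2 *

Post-order on an expression tree gives postfix notation: for each operator, emit left operand, right operand, then the operator.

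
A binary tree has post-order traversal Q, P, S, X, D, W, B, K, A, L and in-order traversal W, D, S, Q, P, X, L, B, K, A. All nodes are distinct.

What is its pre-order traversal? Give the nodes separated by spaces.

L W D X S P Q A K B

The last element of post-order is the root; it splits in-order into left and right subtrees.
Root L: left subtree has 6 nodes {W, D, S, Q, P, X}, right has 3 {B, K, A}.
  Root W: left subtree has 0 nodes { }, right has 5 {D, S, Q, P, X}.
    Root D: left subtree has 0 nodes { }, right has 4 {S, Q, P, X}.
      Root X: left subtree has 3 nodes {S, Q, P}, right has 0 { }.
        Root S: left subtree has 0 nodes { }, right has 2 {Q, P}.
          Root P: left subtree has 1 node {Q}, right has 0 { }.
  Root A: left subtree has 2 nodes {B, K}, right has 0 { }.
    Root K: left subtree has 1 node {B}, right has 0 { }.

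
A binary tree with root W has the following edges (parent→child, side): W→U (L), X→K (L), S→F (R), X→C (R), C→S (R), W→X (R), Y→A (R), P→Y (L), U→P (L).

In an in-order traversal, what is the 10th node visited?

In-order visits the left subtree, then the node, then the right subtree.
At W: go left to U.
  At U: go left to P.
    At P: go left to Y.
      At Y: no left child.
      Visit Y.
      At Y: go right to A.
        A is a leaf — visit A.
    Visit P.
    At P: no right child.
  Visit U.
  At U: no right child.
Visit W.
At W: go right to X.
  At X: go left to K.
    K is a leaf — visit K.
  Visit X.
  At X: go right to C.
    At C: no left child.
    Visit C.
    At C: go right to S.
      At S: no left child.
      Visit S.
      At S: go right to F.
        F is a leaf — visit F.
Full in-order sequence: Y, A, P, U, W, K, X, C, S, F.

F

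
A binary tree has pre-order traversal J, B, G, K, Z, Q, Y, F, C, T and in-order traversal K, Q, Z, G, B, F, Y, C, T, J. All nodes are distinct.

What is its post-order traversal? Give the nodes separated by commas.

Q, Z, K, G, F, T, C, Y, B, J

The first element of pre-order is the root; it splits in-order into left and right subtrees.
Root J: left subtree has 9 nodes {K, Q, Z, G, B, F, Y, C, T}, right has 0 { }.
  Root B: left subtree has 4 nodes {K, Q, Z, G}, right has 4 {F, Y, C, T}.
    Root G: left subtree has 3 nodes {K, Q, Z}, right has 0 { }.
      Root K: left subtree has 0 nodes { }, right has 2 {Q, Z}.
        Root Z: left subtree has 1 node {Q}, right has 0 { }.
    Root Y: left subtree has 1 node {F}, right has 2 {C, T}.
      Root C: left subtree has 0 nodes { }, right has 1 {T}.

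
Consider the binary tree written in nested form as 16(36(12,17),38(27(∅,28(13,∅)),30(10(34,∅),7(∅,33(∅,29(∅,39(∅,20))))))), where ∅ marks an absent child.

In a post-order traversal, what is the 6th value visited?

Post-order visits the left subtree, then the right subtree, then the node.
At 16: go left to 36.
  At 36: go left to 12.
    12 is a leaf — visit 12.
  At 36: go right to 17.
    17 is a leaf — visit 17.
  Visit 36.
At 16: go right to 38.
  At 38: go left to 27.
    At 27: no left child.
    At 27: go right to 28.
      At 28: go left to 13.
        13 is a leaf — visit 13.
      At 28: no right child.
      Visit 28.
    Visit 27.
  At 38: go right to 30.
    At 30: go left to 10.
      At 10: go left to 34.
        34 is a leaf — visit 34.
      At 10: no right child.
      Visit 10.
    At 30: go right to 7.
      At 7: no left child.
      At 7: go right to 33.
        At 33: no left child.
        At 33: go right to 29.
          At 29: no left child.
          At 29: go right to 39.
            At 39: no left child.
            At 39: go right to 20.
              20 is a leaf — visit 20.
            Visit 39.
          Visit 29.
        Visit 33.
      Visit 7.
    Visit 30.
  Visit 38.
Visit 16.
Full post-order sequence: 12, 17, 36, 13, 28, 27, 34, 10, 20, 39, 29, 33, 7, 30, 38, 16.

27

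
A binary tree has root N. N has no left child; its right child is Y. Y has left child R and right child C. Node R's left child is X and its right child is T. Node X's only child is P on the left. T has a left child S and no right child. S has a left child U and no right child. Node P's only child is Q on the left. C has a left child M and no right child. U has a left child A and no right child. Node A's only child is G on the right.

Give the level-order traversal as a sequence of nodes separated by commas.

N, Y, R, C, X, T, M, P, S, Q, U, A, G

Level-order visits nodes level by level from the root, left to right within each level.
Level 0: N
Level 1: Y
Level 2: R, C
Level 3: X, T, M
Level 4: P, S
Level 5: Q, U
Level 6: A
Level 7: G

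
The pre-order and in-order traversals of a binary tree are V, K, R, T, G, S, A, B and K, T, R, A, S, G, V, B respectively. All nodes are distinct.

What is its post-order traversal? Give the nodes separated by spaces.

T A S G R K B V

The first element of pre-order is the root; it splits in-order into left and right subtrees.
Root V: left subtree has 6 nodes {K, T, R, A, S, G}, right has 1 {B}.
  Root K: left subtree has 0 nodes { }, right has 5 {T, R, A, S, G}.
    Root R: left subtree has 1 node {T}, right has 3 {A, S, G}.
      Root G: left subtree has 2 nodes {A, S}, right has 0 { }.
        Root S: left subtree has 1 node {A}, right has 0 { }.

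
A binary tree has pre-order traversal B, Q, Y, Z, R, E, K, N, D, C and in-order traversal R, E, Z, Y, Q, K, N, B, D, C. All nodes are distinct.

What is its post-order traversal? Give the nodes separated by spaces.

E R Z Y N K Q C D B

The first element of pre-order is the root; it splits in-order into left and right subtrees.
Root B: left subtree has 7 nodes {R, E, Z, Y, Q, K, N}, right has 2 {D, C}.
  Root Q: left subtree has 4 nodes {R, E, Z, Y}, right has 2 {K, N}.
    Root Y: left subtree has 3 nodes {R, E, Z}, right has 0 { }.
      Root Z: left subtree has 2 nodes {R, E}, right has 0 { }.
        Root R: left subtree has 0 nodes { }, right has 1 {E}.
    Root K: left subtree has 0 nodes { }, right has 1 {N}.
  Root D: left subtree has 0 nodes { }, right has 1 {C}.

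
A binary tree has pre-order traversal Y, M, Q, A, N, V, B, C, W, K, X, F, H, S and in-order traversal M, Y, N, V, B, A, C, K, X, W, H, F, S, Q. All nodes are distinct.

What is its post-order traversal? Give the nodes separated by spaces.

The first element of pre-order is the root; it splits in-order into left and right subtrees.
Root Y: left subtree has 1 node {M}, right has 12 {N, V, B, A, C, K, X, W, H, F, S, Q}.
  Root Q: left subtree has 11 nodes {N, V, B, A, C, K, X, W, H, F, S}, right has 0 { }.
    Root A: left subtree has 3 nodes {N, V, B}, right has 7 {C, K, X, W, H, F, S}.
      Root N: left subtree has 0 nodes { }, right has 2 {V, B}.
        Root V: left subtree has 0 nodes { }, right has 1 {B}.
      Root C: left subtree has 0 nodes { }, right has 6 {K, X, W, H, F, S}.
        Root W: left subtree has 2 nodes {K, X}, right has 3 {H, F, S}.
          Root K: left subtree has 0 nodes { }, right has 1 {X}.
          Root F: left subtree has 1 node {H}, right has 1 {S}.

M B V N X K H S F W C A Q Y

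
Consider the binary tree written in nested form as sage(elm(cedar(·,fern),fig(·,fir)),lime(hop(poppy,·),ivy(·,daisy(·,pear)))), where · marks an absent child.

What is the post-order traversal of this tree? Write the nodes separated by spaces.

Post-order visits the left subtree, then the right subtree, then the node.
At sage: go left to elm.
  At elm: go left to cedar.
    At cedar: no left child.
    At cedar: go right to fern.
      fern is a leaf — visit fern.
    Visit cedar.
  At elm: go right to fig.
    At fig: no left child.
    At fig: go right to fir.
      fir is a leaf — visit fir.
    Visit fig.
  Visit elm.
At sage: go right to lime.
  At lime: go left to hop.
    At hop: go left to poppy.
      poppy is a leaf — visit poppy.
    At hop: no right child.
    Visit hop.
  At lime: go right to ivy.
    At ivy: no left child.
    At ivy: go right to daisy.
      At daisy: no left child.
      At daisy: go right to pear.
        pear is a leaf — visit pear.
      Visit daisy.
    Visit ivy.
  Visit lime.
Visit sage.

fern cedar fir fig elm poppy hop pear daisy ivy lime sage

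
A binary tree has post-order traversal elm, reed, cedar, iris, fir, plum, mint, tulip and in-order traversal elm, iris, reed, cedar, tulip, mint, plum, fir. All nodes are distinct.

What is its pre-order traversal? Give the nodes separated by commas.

The last element of post-order is the root; it splits in-order into left and right subtrees.
Root tulip: left subtree has 4 nodes {elm, iris, reed, cedar}, right has 3 {mint, plum, fir}.
  Root iris: left subtree has 1 node {elm}, right has 2 {reed, cedar}.
    Root cedar: left subtree has 1 node {reed}, right has 0 { }.
  Root mint: left subtree has 0 nodes { }, right has 2 {plum, fir}.
    Root plum: left subtree has 0 nodes { }, right has 1 {fir}.

tulip, iris, elm, cedar, reed, mint, plum, fir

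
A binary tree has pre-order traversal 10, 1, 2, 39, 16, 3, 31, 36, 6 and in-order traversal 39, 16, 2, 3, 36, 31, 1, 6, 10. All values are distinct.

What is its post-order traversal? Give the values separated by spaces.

The first element of pre-order is the root; it splits in-order into left and right subtrees.
Root 10: left subtree has 8 nodes {39, 16, 2, 3, 36, 31, 1, 6}, right has 0 { }.
  Root 1: left subtree has 6 nodes {39, 16, 2, 3, 36, 31}, right has 1 {6}.
    Root 2: left subtree has 2 nodes {39, 16}, right has 3 {3, 36, 31}.
      Root 39: left subtree has 0 nodes { }, right has 1 {16}.
      Root 3: left subtree has 0 nodes { }, right has 2 {36, 31}.
        Root 31: left subtree has 1 node {36}, right has 0 { }.

16 39 36 31 3 2 6 1 10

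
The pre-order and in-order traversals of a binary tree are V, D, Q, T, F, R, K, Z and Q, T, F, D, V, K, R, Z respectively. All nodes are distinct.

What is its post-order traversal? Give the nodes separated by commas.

F, T, Q, D, K, Z, R, V

The first element of pre-order is the root; it splits in-order into left and right subtrees.
Root V: left subtree has 4 nodes {Q, T, F, D}, right has 3 {K, R, Z}.
  Root D: left subtree has 3 nodes {Q, T, F}, right has 0 { }.
    Root Q: left subtree has 0 nodes { }, right has 2 {T, F}.
      Root T: left subtree has 0 nodes { }, right has 1 {F}.
  Root R: left subtree has 1 node {K}, right has 1 {Z}.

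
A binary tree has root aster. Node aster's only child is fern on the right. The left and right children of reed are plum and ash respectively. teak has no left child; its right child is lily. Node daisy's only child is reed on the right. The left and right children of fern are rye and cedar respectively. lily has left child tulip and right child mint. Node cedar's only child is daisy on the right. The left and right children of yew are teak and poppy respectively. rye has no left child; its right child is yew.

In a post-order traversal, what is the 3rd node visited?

Post-order visits the left subtree, then the right subtree, then the node.
At aster: no left child.
At aster: go right to fern.
  At fern: go left to rye.
    At rye: no left child.
    At rye: go right to yew.
      At yew: go left to teak.
        At teak: no left child.
        At teak: go right to lily.
          At lily: go left to tulip.
            tulip is a leaf — visit tulip.
          At lily: go right to mint.
            mint is a leaf — visit mint.
          Visit lily.
        Visit teak.
      At yew: go right to poppy.
        poppy is a leaf — visit poppy.
      Visit yew.
    Visit rye.
  At fern: go right to cedar.
    At cedar: no left child.
    At cedar: go right to daisy.
      At daisy: no left child.
      At daisy: go right to reed.
        At reed: go left to plum.
          plum is a leaf — visit plum.
        At reed: go right to ash.
          ash is a leaf — visit ash.
        Visit reed.
      Visit daisy.
    Visit cedar.
  Visit fern.
Visit aster.
Full post-order sequence: tulip, mint, lily, teak, poppy, yew, rye, plum, ash, reed, daisy, cedar, fern, aster.

lily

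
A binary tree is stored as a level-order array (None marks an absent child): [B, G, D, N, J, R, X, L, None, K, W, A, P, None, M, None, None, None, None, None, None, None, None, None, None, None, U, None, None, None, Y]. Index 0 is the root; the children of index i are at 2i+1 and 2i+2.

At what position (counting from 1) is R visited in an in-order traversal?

9

In-order visits the left subtree, then the node, then the right subtree.
At B: go left to G.
  At G: go left to N.
    At N: go left to L.
      L is a leaf — visit L.
    Visit N.
    At N: no right child.
  Visit G.
  At G: go right to J.
    At J: go left to K.
      K is a leaf — visit K.
    Visit J.
    At J: go right to W.
      W is a leaf — visit W.
Visit B.
At B: go right to D.
  At D: go left to R.
    At R: go left to A.
      A is a leaf — visit A.
    Visit R.
    At R: go right to P.
      At P: no left child.
      Visit P.
      At P: go right to U.
        U is a leaf — visit U.
  Visit D.
  At D: go right to X.
    At X: no left child.
    Visit X.
    At X: go right to M.
      At M: no left child.
      Visit M.
      At M: go right to Y.
        Y is a leaf — visit Y.
Full in-order sequence: L, N, G, K, J, W, B, A, R, P, U, D, X, M, Y.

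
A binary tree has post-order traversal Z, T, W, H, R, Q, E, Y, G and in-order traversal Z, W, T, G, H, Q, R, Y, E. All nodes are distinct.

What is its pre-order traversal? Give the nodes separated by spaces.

G W Z T Y Q H R E

The last element of post-order is the root; it splits in-order into left and right subtrees.
Root G: left subtree has 3 nodes {Z, W, T}, right has 5 {H, Q, R, Y, E}.
  Root W: left subtree has 1 node {Z}, right has 1 {T}.
  Root Y: left subtree has 3 nodes {H, Q, R}, right has 1 {E}.
    Root Q: left subtree has 1 node {H}, right has 1 {R}.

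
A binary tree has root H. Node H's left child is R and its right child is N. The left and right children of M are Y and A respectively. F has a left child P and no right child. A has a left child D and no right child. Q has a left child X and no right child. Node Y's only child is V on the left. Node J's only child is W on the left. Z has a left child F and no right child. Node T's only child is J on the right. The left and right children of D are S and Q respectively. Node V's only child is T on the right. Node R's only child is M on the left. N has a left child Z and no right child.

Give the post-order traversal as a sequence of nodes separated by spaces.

W J T V Y S X Q D A M R P F Z N H

Post-order visits the left subtree, then the right subtree, then the node.
At H: go left to R.
  At R: go left to M.
    At M: go left to Y.
      At Y: go left to V.
        At V: no left child.
        At V: go right to T.
          At T: no left child.
          At T: go right to J.
            At J: go left to W.
              W is a leaf — visit W.
            At J: no right child.
            Visit J.
          Visit T.
        Visit V.
      At Y: no right child.
      Visit Y.
    At M: go right to A.
      At A: go left to D.
        At D: go left to S.
          S is a leaf — visit S.
        At D: go right to Q.
          At Q: go left to X.
            X is a leaf — visit X.
          At Q: no right child.
          Visit Q.
        Visit D.
      At A: no right child.
      Visit A.
    Visit M.
  At R: no right child.
  Visit R.
At H: go right to N.
  At N: go left to Z.
    At Z: go left to F.
      At F: go left to P.
        P is a leaf — visit P.
      At F: no right child.
      Visit F.
    At Z: no right child.
    Visit Z.
  At N: no right child.
  Visit N.
Visit H.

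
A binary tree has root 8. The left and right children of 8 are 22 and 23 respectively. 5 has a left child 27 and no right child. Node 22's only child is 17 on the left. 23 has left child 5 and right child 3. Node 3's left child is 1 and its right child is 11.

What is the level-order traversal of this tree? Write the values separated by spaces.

Level-order visits nodes level by level from the root, left to right within each level.
Level 0: 8
Level 1: 22, 23
Level 2: 17, 5, 3
Level 3: 27, 1, 11

8 22 23 17 5 3 27 1 11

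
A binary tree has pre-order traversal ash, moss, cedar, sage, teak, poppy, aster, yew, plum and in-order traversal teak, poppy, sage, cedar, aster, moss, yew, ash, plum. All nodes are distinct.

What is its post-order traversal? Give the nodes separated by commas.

poppy, teak, sage, aster, cedar, yew, moss, plum, ash

The first element of pre-order is the root; it splits in-order into left and right subtrees.
Root ash: left subtree has 7 nodes {teak, poppy, sage, cedar, aster, moss, yew}, right has 1 {plum}.
  Root moss: left subtree has 5 nodes {teak, poppy, sage, cedar, aster}, right has 1 {yew}.
    Root cedar: left subtree has 3 nodes {teak, poppy, sage}, right has 1 {aster}.
      Root sage: left subtree has 2 nodes {teak, poppy}, right has 0 { }.
        Root teak: left subtree has 0 nodes { }, right has 1 {poppy}.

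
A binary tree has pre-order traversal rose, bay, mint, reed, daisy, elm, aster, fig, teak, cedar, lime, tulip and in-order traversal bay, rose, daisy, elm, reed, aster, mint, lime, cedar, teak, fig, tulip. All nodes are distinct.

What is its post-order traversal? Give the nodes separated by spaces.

The first element of pre-order is the root; it splits in-order into left and right subtrees.
Root rose: left subtree has 1 node {bay}, right has 10 {daisy, elm, reed, aster, mint, lime, cedar, teak, fig, tulip}.
  Root mint: left subtree has 4 nodes {daisy, elm, reed, aster}, right has 5 {lime, cedar, teak, fig, tulip}.
    Root reed: left subtree has 2 nodes {daisy, elm}, right has 1 {aster}.
      Root daisy: left subtree has 0 nodes { }, right has 1 {elm}.
    Root fig: left subtree has 3 nodes {lime, cedar, teak}, right has 1 {tulip}.
      Root teak: left subtree has 2 nodes {lime, cedar}, right has 0 { }.
        Root cedar: left subtree has 1 node {lime}, right has 0 { }.

bay elm daisy aster reed lime cedar teak tulip fig mint rose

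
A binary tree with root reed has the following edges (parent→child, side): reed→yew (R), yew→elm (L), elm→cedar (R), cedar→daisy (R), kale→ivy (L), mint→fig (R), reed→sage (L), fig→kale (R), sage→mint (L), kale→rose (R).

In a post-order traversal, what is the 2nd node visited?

Post-order visits the left subtree, then the right subtree, then the node.
At reed: go left to sage.
  At sage: go left to mint.
    At mint: no left child.
    At mint: go right to fig.
      At fig: no left child.
      At fig: go right to kale.
        At kale: go left to ivy.
          ivy is a leaf — visit ivy.
        At kale: go right to rose.
          rose is a leaf — visit rose.
        Visit kale.
      Visit fig.
    Visit mint.
  At sage: no right child.
  Visit sage.
At reed: go right to yew.
  At yew: go left to elm.
    At elm: no left child.
    At elm: go right to cedar.
      At cedar: no left child.
      At cedar: go right to daisy.
        daisy is a leaf — visit daisy.
      Visit cedar.
    Visit elm.
  At yew: no right child.
  Visit yew.
Visit reed.
Full post-order sequence: ivy, rose, kale, fig, mint, sage, daisy, cedar, elm, yew, reed.

rose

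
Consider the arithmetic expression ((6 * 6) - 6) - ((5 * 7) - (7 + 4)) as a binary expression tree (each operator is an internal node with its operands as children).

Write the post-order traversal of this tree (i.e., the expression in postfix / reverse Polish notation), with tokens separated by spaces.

Post-order on an expression tree gives postfix notation: for each operator, emit left operand, right operand, then the operator.

6 6 * 6 - 5 7 * 7 4 + - -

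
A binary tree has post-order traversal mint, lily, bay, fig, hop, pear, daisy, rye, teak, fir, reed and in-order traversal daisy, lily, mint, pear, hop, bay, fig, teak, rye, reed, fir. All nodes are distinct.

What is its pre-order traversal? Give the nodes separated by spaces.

reed teak daisy pear lily mint hop fig bay rye fir

The last element of post-order is the root; it splits in-order into left and right subtrees.
Root reed: left subtree has 9 nodes {daisy, lily, mint, pear, hop, bay, fig, teak, rye}, right has 1 {fir}.
  Root teak: left subtree has 7 nodes {daisy, lily, mint, pear, hop, bay, fig}, right has 1 {rye}.
    Root daisy: left subtree has 0 nodes { }, right has 6 {lily, mint, pear, hop, bay, fig}.
      Root pear: left subtree has 2 nodes {lily, mint}, right has 3 {hop, bay, fig}.
        Root lily: left subtree has 0 nodes { }, right has 1 {mint}.
        Root hop: left subtree has 0 nodes { }, right has 2 {bay, fig}.
          Root fig: left subtree has 1 node {bay}, right has 0 { }.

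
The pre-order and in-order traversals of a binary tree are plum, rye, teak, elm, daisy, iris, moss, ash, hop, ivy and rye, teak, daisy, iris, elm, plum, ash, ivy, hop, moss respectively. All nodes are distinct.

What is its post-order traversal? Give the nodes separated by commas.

iris, daisy, elm, teak, rye, ivy, hop, ash, moss, plum

The first element of pre-order is the root; it splits in-order into left and right subtrees.
Root plum: left subtree has 5 nodes {rye, teak, daisy, iris, elm}, right has 4 {ash, ivy, hop, moss}.
  Root rye: left subtree has 0 nodes { }, right has 4 {teak, daisy, iris, elm}.
    Root teak: left subtree has 0 nodes { }, right has 3 {daisy, iris, elm}.
      Root elm: left subtree has 2 nodes {daisy, iris}, right has 0 { }.
        Root daisy: left subtree has 0 nodes { }, right has 1 {iris}.
  Root moss: left subtree has 3 nodes {ash, ivy, hop}, right has 0 { }.
    Root ash: left subtree has 0 nodes { }, right has 2 {ivy, hop}.
      Root hop: left subtree has 1 node {ivy}, right has 0 { }.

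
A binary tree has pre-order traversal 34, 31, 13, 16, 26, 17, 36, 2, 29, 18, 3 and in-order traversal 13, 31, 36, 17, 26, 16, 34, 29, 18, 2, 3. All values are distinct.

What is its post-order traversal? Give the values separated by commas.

13, 36, 17, 26, 16, 31, 18, 29, 3, 2, 34

The first element of pre-order is the root; it splits in-order into left and right subtrees.
Root 34: left subtree has 6 nodes {13, 31, 36, 17, 26, 16}, right has 4 {29, 18, 2, 3}.
  Root 31: left subtree has 1 node {13}, right has 4 {36, 17, 26, 16}.
    Root 16: left subtree has 3 nodes {36, 17, 26}, right has 0 { }.
      Root 26: left subtree has 2 nodes {36, 17}, right has 0 { }.
        Root 17: left subtree has 1 node {36}, right has 0 { }.
  Root 2: left subtree has 2 nodes {29, 18}, right has 1 {3}.
    Root 29: left subtree has 0 nodes { }, right has 1 {18}.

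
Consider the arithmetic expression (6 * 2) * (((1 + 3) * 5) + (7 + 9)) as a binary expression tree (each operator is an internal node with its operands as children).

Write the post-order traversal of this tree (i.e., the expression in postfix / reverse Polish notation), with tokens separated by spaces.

Post-order on an expression tree gives postfix notation: for each operator, emit left operand, right operand, then the operator.

6 2 * 1 3 + 5 * 7 9 + + *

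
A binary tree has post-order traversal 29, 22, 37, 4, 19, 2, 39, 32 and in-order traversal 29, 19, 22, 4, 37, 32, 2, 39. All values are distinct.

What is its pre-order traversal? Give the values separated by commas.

32, 19, 29, 4, 22, 37, 39, 2

The last element of post-order is the root; it splits in-order into left and right subtrees.
Root 32: left subtree has 5 nodes {29, 19, 22, 4, 37}, right has 2 {2, 39}.
  Root 19: left subtree has 1 node {29}, right has 3 {22, 4, 37}.
    Root 4: left subtree has 1 node {22}, right has 1 {37}.
  Root 39: left subtree has 1 node {2}, right has 0 { }.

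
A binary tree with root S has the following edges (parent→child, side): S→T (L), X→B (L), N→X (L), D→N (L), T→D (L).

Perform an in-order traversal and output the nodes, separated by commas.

In-order visits the left subtree, then the node, then the right subtree.
At S: go left to T.
  At T: go left to D.
    At D: go left to N.
      At N: go left to X.
        At X: go left to B.
          B is a leaf — visit B.
        Visit X.
        At X: no right child.
      Visit N.
      At N: no right child.
    Visit D.
    At D: no right child.
  Visit T.
  At T: no right child.
Visit S.
At S: no right child.

B, X, N, D, T, S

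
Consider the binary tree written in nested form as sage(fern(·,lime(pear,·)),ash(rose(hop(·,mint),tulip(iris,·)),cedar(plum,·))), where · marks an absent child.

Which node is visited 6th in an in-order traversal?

In-order visits the left subtree, then the node, then the right subtree.
At sage: go left to fern.
  At fern: no left child.
  Visit fern.
  At fern: go right to lime.
    At lime: go left to pear.
      pear is a leaf — visit pear.
    Visit lime.
    At lime: no right child.
Visit sage.
At sage: go right to ash.
  At ash: go left to rose.
    At rose: go left to hop.
      At hop: no left child.
      Visit hop.
      At hop: go right to mint.
        mint is a leaf — visit mint.
    Visit rose.
    At rose: go right to tulip.
      At tulip: go left to iris.
        iris is a leaf — visit iris.
      Visit tulip.
      At tulip: no right child.
  Visit ash.
  At ash: go right to cedar.
    At cedar: go left to plum.
      plum is a leaf — visit plum.
    Visit cedar.
    At cedar: no right child.
Full in-order sequence: fern, pear, lime, sage, hop, mint, rose, iris, tulip, ash, plum, cedar.

mint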